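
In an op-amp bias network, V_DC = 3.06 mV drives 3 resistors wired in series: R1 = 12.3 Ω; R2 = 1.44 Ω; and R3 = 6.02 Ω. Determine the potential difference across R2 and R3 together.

V ≈ 1.16 mV

Total series resistance ΣR = 12.3 + 1.44 + 6.02 = 19.76 Ω.
R_{R2..R3} = 1.44 + 6.02 = 7.460 Ω.
Voltage divider: V = V_DC · (7.460 / 19.76) = 3.06 × 0.3775 = 1.155 mV.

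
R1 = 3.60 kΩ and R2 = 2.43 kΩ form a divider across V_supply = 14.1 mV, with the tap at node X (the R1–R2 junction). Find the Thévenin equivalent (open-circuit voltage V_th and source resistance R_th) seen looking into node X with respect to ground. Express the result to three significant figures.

V_th ≈ 5.68 mV, R_th ≈ 1.45 kΩ

V_th is the unloaded tap voltage: V_supply · R2/(R1+R2) = 14.1 × 0.4030 = 5.682 mV.
Looking into X with the source shorted: R_th = R1·R2/(R1+R2) = 3.600 × 2.43/6.030 = 1.451 kΩ.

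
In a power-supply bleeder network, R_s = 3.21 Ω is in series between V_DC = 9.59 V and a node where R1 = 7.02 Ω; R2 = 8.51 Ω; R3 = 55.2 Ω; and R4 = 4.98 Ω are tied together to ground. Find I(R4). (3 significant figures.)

Parallel bank: R_p = 1/(1/7.02 + 1/8.51 + 1/55.2 + 1/4.98) = 2.088 Ω.
V_A by voltage divider: V_A = 9.59 × 2.088/(3.21 + 2.088) = 3.780 V.
I(R4) = V_A / R4 = 3.780/4.98 = 0.7590 A.

I ≈ 0.759 A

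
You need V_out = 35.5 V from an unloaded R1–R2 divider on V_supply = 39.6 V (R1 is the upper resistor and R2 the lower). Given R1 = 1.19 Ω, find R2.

R2 ≈ 10.3 Ω

Required fraction k = V_out/V_supply = 0.8965.
R2 = R1 · 0.8965/(1 − 0.8965) = 10.30 Ω.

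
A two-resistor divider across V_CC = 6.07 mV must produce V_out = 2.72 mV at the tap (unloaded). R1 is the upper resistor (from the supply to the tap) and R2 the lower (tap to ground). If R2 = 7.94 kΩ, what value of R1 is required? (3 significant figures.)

Required fraction k = V_out/V_CC = 0.4481.
R1 = R2·(1/k − 1) = 7.94 × 1.232 = 9.779 kΩ.

R1 ≈ 9.78 kΩ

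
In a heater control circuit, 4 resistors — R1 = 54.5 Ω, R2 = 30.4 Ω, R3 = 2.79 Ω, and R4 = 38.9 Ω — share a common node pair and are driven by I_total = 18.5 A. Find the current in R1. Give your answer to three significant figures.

I ≈ 0.780 A

ΣG = 1/54.5 + 1/30.4 + 1/2.79 + 1/38.9 = 0.4354.
By the current-divider rule, I = I_total · G_k/ΣG = 18.5 × 0.04214 = 0.7797 A.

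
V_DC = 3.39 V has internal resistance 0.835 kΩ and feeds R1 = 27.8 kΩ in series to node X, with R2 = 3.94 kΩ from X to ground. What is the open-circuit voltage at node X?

R1' = 0.835 + 27.8 = 28.64 kΩ (source resistance + R1).
V_th is the unloaded tap voltage: V_DC · R2/(R1'+R2) = 3.39 × 0.1210 = 0.4100 V.

V_th ≈ 0.410 V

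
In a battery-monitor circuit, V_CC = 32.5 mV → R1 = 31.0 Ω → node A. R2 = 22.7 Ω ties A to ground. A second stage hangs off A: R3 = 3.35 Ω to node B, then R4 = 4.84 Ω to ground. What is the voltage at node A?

V_A ≈ 5.28 mV

Node A sees R2 in parallel with the series input of stage 2, R3 + R4 = 8.190 Ω.
Effective lower resistance at A: R2 ‖ 8.190 = 6.019 Ω.
V_A = 32.5 × 6.019/(31.0 + 6.019) = 5.284 mV.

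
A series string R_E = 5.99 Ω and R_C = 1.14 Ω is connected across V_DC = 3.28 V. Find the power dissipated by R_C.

P ≈ 0.241 W

ΣR = 7.130 Ω → I = 3.28/7.130 = 0.4600 A.
P = I²R = 0.2116 × 1.14 = 0.2413 W.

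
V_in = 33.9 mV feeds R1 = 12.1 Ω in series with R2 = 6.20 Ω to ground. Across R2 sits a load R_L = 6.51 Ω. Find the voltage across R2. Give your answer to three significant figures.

V_out ≈ 7.05 mV

First combine the lower leg with the load: R2 ‖ R_L = 3.176 Ω.
Then V_out = V_in · R2'/(R1 + R2') = 33.9 × 3.176/15.28 = 7.047 mV.
(Unloaded it would be 11.5 mV; the load pulls it down.)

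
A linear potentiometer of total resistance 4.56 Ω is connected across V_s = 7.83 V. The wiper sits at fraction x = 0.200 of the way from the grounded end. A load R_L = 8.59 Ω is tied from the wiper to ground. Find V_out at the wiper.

V_out ≈ 1.44 V

Lower segment x·R_p = 0.9120 Ω; upper segment (1−x)·R_p = 3.648 Ω.
R_L loads the lower segment: effective lower R = 0.8245 Ω.
V_out = 7.83 × 0.8245/(3.648 + 0.8245) = 1.443 V.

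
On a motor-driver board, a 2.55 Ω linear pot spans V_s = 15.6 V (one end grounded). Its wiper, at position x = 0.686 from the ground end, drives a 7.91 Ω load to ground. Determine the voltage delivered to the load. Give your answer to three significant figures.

Split the track: R_lower = x·R_p = 1.749 Ω, R_upper = (1−x)·R_p = 0.8007 Ω.
(x·R_p) ‖ R_L = 1.433 Ω.
Then V_out = V_s · 1.433/(0.8007 + 1.433) = 10.01 V.

V_out ≈ 10.0 V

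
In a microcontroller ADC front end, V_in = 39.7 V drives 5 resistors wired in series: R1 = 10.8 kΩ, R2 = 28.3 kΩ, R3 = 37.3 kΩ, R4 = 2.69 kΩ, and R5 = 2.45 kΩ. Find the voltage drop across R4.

V ≈ 1.31 V

Series total: ΣR = 10.8 + 28.3 + 37.3 + 2.69 + 2.45 = 81.54 kΩ.
V = V_in · R/ΣR = 39.7 × 0.03299 = 1.310 V.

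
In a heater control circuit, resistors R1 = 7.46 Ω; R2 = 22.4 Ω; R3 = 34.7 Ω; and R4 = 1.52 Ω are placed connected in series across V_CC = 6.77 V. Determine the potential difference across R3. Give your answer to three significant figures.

ΣR = 7.46 + 22.4 + 34.7 + 1.52 = 66.08 Ω.
Voltage divider: V = V_CC · (34.70 / 66.08) = 6.77 × 0.5251 = 3.555 V.

V ≈ 3.56 V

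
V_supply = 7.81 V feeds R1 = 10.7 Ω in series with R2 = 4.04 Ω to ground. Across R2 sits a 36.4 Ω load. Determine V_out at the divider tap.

R2 ‖ R_L = (4.04 × 36.4)/(4.04 + 36.4) = 3.636 Ω.
Then V_out = V_supply · R2'/(R1 + R2') = 7.81 × 3.636/14.34 = 1.981 V.
(Unloaded it would be 2.14 V; the load pulls it down.)

V_out ≈ 1.98 V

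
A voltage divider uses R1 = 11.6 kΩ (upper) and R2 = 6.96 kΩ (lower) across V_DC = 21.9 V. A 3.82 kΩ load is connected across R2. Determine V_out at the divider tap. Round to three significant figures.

First combine the lower leg with the load: R2 ‖ R_L = 2.466 kΩ.
Voltage divider with the loaded lower leg: V_out = 21.9 × 2.466/(11.6 + 2.466) = 21.9 × 0.1753 = 3.840 V.
(Unloaded it would be 8.21 V; the load pulls it down.)

V_out ≈ 3.84 V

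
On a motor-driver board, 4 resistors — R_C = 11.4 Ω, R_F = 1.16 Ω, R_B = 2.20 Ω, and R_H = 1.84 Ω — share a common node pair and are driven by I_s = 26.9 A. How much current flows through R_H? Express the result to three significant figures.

I ≈ 7.51 A

Total conductance ΣG = 1/11.4 + 1/1.16 + 1/2.20 + 1/1.84 = 1.948 (units of 1/Ω).
R_H takes the fraction G_k/ΣG = 0.5435/1.948 = 0.2790, so I = 26.9 × 0.2790 = 7.506 A.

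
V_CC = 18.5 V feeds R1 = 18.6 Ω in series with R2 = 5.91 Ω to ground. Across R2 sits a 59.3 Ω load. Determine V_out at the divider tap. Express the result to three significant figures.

First combine the lower leg with the load: R2 ‖ R_L = 5.374 Ω.
Voltage divider with the loaded lower leg: V_out = 18.5 × 5.374/(18.6 + 5.374) = 18.5 × 0.2242 = 4.147 V.
(Unloaded it would be 4.46 V; the load pulls it down.)

V_out ≈ 4.15 V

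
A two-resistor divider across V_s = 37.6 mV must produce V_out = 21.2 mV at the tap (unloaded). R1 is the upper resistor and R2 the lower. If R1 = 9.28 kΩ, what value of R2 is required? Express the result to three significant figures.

The divider ratio is R2/(R1+R2) = 21.2/37.6 = 0.5638.
R2 = R1 · 0.5638/(1 − 0.5638) = 12.00 kΩ.

R2 ≈ 12.0 kΩ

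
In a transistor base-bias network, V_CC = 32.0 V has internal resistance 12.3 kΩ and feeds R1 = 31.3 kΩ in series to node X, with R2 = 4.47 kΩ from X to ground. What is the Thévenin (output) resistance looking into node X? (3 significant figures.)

R_th ≈ 4.05 kΩ

R1' = 12.3 + 31.3 = 43.60 kΩ (source resistance + R1).
With V_CC suppressed (replaced by a short), R_th = R1' ‖ R2 = (43.60 × 4.47)/(43.60 + 4.47) = 4.054 kΩ.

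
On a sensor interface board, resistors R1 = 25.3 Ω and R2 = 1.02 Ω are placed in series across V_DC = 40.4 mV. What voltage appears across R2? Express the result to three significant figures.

ΣR = 25.3 + 1.02 = 26.32 Ω.
Voltage divider: V = V_DC · (1.020 / 26.32) = 40.4 × 0.03875 = 1.566 mV.

V ≈ 1.57 mV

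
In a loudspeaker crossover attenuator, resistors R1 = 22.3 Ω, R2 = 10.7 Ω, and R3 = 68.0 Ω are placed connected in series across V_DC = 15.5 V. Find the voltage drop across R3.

ΣR = 22.3 + 10.7 + 68.0 = 101.0 Ω.
V = V_DC · R/ΣR = 15.5 × 0.6733 = 10.44 V.

V ≈ 10.4 V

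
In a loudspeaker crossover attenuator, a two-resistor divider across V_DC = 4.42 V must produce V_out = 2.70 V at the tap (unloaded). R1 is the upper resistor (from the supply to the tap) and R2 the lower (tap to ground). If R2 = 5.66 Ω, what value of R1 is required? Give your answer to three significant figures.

Required fraction k = V_out/V_DC = 0.6109.
R1 = R2·(1/k − 1) = 5.66 × 0.6370 = 3.606 Ω.

R1 ≈ 3.61 Ω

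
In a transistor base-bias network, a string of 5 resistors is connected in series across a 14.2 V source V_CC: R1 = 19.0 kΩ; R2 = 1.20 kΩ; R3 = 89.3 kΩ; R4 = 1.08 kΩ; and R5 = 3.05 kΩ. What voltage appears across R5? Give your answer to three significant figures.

ΣR = 19.0 + 1.20 + 89.3 + 1.08 + 3.05 = 113.6 kΩ.
By the voltage-divider rule, V = 14.2 × 3.050/113.6 = 0.3811 V.

V ≈ 0.381 V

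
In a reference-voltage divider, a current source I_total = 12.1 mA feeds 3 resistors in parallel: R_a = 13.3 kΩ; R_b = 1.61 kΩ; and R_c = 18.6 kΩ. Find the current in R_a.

ΣG = 1/13.3 + 1/1.61 + 1/18.6 = 0.7501.
R_a takes the fraction G_k/ΣG = 0.07519/0.7501 = 0.1002, so I = 12.1 × 0.1002 = 1.213 mA.

I ≈ 1.21 mA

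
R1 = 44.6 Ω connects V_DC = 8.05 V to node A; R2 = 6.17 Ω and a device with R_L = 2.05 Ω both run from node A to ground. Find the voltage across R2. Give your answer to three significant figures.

V_out ≈ 0.268 V

R2 ‖ R_L = (6.17 × 2.05)/(6.17 + 2.05) = 1.539 Ω.
Voltage divider with the loaded lower leg: V_out = 8.05 × 1.539/(44.6 + 1.539) = 8.05 × 0.03335 = 0.2685 V.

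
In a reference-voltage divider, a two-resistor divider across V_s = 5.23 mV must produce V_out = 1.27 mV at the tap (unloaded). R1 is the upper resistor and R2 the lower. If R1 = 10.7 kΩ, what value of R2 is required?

R2 ≈ 3.43 kΩ

The divider ratio is R2/(R1+R2) = 1.27/5.23 = 0.2428.
Rearranging, R2 = R1·k/(1−k) = 10.7 × 0.3207 = 3.432 kΩ.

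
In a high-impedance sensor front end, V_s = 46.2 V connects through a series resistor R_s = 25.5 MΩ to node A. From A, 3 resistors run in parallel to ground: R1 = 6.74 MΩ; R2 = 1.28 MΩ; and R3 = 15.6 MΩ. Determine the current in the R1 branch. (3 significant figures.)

Parallel bank: R_p = 1/(1/6.74 + 1/1.28 + 1/15.6) = 1.006 MΩ.
Node voltage V_A = V_s · R_p/(R_s + R_p) = 46.2 × 0.03797 = 1.754 V.
I(R1) = V_A / R1 = 1.754/6.74 = 0.2602 µA.

I ≈ 0.260 µA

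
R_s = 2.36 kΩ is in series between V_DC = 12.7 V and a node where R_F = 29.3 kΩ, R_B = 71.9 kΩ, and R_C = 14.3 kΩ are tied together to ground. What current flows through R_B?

Combine the parallel branches: R_p = (1/29.3 + 1/71.9 + 1/14.3)⁻¹ = 8.477 kΩ.
V_A by voltage divider: V_A = 12.7 × 8.477/(2.36 + 8.477) = 9.934 V.
I(R_B) = V_A / R_B = 9.934/71.9 = 0.1382 mA.

I ≈ 0.138 mA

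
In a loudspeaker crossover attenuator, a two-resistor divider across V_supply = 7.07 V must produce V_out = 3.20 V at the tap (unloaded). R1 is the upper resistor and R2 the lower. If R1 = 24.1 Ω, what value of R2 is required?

R2 ≈ 19.9 Ω

Required fraction k = V_out/V_supply = 0.4526.
So R2 = R1 · V_out/(V_supply − V_out) = 24.1 × 3.20/(7.07 − 3.20) = 24.1 × 0.8269 = 19.93 Ω.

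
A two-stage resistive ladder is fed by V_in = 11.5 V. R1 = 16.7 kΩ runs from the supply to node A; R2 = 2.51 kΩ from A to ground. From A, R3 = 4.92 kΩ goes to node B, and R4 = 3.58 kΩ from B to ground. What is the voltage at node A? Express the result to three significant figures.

The second stage (R3 + R4 = 8.500 kΩ) loads node A in parallel with R2.
Effective lower resistance at A: R2 ‖ 8.500 = 1.938 kΩ.
First divider: V_A = V_in · 1.938/(16.7 + 1.938) = 1.196 V.

V_A ≈ 1.20 V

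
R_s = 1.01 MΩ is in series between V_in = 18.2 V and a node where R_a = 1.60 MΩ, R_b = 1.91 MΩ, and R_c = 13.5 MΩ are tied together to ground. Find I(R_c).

Equivalent of the parallel group: R_p = 0.8179 MΩ.
V_A by voltage divider: V_A = 18.2 × 0.8179/(1.01 + 0.8179) = 8.144 V.
Branch current I = V_A/R_c = 8.144/13.5 = 0.6032 µA.
(Equivalently: I_total = 9.957 µA, then current-divider fraction G_k/ΣG = 0.06059.)

I ≈ 0.603 µA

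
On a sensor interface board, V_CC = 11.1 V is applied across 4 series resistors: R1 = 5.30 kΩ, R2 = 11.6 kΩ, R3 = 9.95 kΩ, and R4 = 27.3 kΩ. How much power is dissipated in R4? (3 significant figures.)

P ≈ 1.15 mW

The common current is I = 11.1/54.15 = 0.2050 mA.
P = I²R = 0.04202 × 27.3 = 1.147 mW.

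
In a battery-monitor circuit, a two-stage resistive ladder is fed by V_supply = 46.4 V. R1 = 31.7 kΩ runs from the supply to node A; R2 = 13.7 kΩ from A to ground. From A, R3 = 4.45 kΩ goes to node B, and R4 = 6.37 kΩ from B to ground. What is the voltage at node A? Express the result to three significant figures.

Node A sees R2 in parallel with the series input of stage 2, R3 + R4 = 10.82 kΩ.
Effective lower resistance at A: R2 ‖ 10.82 = 6.045 kΩ.
V_A = 46.4 × 6.045/(31.7 + 6.045) = 7.432 V.

V_A ≈ 7.43 V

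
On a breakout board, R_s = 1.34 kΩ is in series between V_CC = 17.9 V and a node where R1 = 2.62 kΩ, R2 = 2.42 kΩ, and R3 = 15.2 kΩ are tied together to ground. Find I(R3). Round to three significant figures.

Equivalent of the parallel group: R_p = 1.162 kΩ.
V_A = 17.9 × 1.162/2.502 = 8.313 V.
I(R3) = V_A / R3 = 8.313/15.2 = 0.5469 mA.

I ≈ 0.547 mA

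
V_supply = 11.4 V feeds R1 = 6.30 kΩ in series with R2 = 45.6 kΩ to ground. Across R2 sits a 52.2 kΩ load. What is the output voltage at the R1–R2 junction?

V_out ≈ 9.06 V

The load sits in parallel with R2, giving an effective lower resistance R2' = R2·R_L/(R2+R_L) = 24.34 kΩ.
Then V_out = V_supply · R2'/(R1 + R2') = 11.4 × 24.34/30.64 = 9.056 V.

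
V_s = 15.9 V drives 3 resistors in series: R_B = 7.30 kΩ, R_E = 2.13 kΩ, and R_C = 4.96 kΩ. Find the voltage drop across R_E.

V ≈ 2.35 V

Total series resistance ΣR = 7.30 + 2.13 + 4.96 = 14.39 kΩ.
By the voltage-divider rule, V = 15.9 × 2.130/14.39 = 2.354 V.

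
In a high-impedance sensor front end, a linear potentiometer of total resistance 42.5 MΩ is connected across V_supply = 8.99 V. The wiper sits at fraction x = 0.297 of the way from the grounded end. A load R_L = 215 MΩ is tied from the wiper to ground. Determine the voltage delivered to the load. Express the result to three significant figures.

V_out ≈ 2.56 V

Split the track: R_lower = x·R_p = 12.62 MΩ, R_upper = (1−x)·R_p = 29.88 MΩ.
Lower segment in parallel with the load: 12.62 ‖ 215 = 11.92 MΩ.
Then V_out = V_supply · 11.92/(29.88 + 11.92) = 2.564 V.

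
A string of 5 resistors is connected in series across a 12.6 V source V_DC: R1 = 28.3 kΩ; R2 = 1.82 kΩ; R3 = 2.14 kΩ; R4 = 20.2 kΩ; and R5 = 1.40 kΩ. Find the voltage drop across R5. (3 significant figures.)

V ≈ 0.328 V

ΣR = 28.3 + 1.82 + 2.14 + 20.2 + 1.40 = 53.86 kΩ.
By the voltage-divider rule, V = 12.6 × 1.400/53.86 = 0.3275 V.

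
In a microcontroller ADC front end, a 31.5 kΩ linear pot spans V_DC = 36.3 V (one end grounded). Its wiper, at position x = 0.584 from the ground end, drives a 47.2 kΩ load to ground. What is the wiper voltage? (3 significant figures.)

V_out ≈ 18.2 V

Lower segment x·R_p = 18.40 kΩ; upper segment (1−x)·R_p = 13.10 kΩ.
R_L loads the lower segment: effective lower R = 13.24 kΩ.
Then V_out = V_DC · 13.24/(13.10 + 13.24) = 18.24 V.
(Unloaded: V_out = x·V_DC = 21.2 V.)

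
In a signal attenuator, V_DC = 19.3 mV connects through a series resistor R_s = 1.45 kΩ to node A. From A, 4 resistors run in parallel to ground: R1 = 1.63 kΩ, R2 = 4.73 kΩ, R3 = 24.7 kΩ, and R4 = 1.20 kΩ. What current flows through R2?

I ≈ 1.18 µA

Equivalent of the parallel group: R_p = 0.5887 kΩ.
V_A by voltage divider: V_A = 19.3 × 0.5887/(1.45 + 0.5887) = 5.573 mV.
I(R2) = V_A / R2 = 5.573/4.73 = 1.178 µA.
(Check via current divider: I_total = 9.467 µA; share G_k/ΣG = 0.1245 → same result.)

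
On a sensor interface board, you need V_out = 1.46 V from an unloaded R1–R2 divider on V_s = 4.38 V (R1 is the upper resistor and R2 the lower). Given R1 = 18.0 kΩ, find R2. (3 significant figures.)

R2 ≈ 9.00 kΩ

Required fraction k = V_out/V_s = 0.3333.
So R2 = R1 · V_out/(V_s − V_out) = 18.0 × 1.46/(4.38 − 1.46) = 18.0 × 0.5000 = 9.000 kΩ.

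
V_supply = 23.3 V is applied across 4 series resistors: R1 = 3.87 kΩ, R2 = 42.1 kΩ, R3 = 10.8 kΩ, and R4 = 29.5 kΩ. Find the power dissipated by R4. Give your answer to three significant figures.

Series current I = V_supply/ΣR = 23.3/86.27 = 0.2701 mA.
P(R4) = I²·R4 = (0.2701)² × 29.5 = 2.152 mW.

P ≈ 2.15 mW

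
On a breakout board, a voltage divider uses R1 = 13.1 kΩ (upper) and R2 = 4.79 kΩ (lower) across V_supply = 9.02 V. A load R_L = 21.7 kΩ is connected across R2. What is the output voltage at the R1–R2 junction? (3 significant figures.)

First combine the lower leg with the load: R2 ‖ R_L = 3.924 kΩ.
Then V_out = V_supply · R2'/(R1 + R2') = 9.02 × 3.924/17.02 = 2.079 V.
(Unloaded it would be 2.42 V; the load pulls it down.)

V_out ≈ 2.08 V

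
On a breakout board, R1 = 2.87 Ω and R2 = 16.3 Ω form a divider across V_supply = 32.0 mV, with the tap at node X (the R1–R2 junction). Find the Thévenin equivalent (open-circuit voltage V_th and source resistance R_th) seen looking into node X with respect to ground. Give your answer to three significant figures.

Open-circuit (no load on X): V_th = V_supply · R2/(R1 + R2) = 32.0 × 16.3/(2.870 + 16.3) = 27.21 mV.
With V_supply suppressed (replaced by a short), R_th = R1 ‖ R2 = (2.870 × 16.3)/(2.870 + 16.3) = 2.440 Ω.

V_th ≈ 27.2 mV, R_th ≈ 2.44 Ω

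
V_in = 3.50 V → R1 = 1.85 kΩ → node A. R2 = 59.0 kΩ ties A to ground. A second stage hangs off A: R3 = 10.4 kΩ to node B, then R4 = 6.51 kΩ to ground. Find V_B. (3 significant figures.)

V_B ≈ 1.18 V

The second stage (R3 + R4 = 16.91 kΩ) loads node A in parallel with R2.
R2 ‖ (R3+R4) = 13.14 kΩ.
V_A = 3.50 × 13.14/(1.85 + 13.14) = 3.068 V.
Then the unloaded second divider: V_B = V_A × R4/(R3+R4) = 3.068 × 0.3850 = 1.181 V.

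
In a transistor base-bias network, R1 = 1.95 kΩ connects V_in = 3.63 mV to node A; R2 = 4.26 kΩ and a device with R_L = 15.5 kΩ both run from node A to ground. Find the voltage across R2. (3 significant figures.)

V_out ≈ 2.29 mV

R2 ‖ R_L = (4.26 × 15.5)/(4.26 + 15.5) = 3.342 kΩ.
Now apply the divider: V_out = 3.63 × 0.6315 = 2.292 mV.
(Unloaded it would be 2.49 mV; the load pulls it down.)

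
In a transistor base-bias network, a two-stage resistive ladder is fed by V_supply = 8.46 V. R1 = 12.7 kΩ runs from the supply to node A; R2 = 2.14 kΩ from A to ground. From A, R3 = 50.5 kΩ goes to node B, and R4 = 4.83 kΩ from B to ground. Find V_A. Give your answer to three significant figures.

Looking into the second stage from A: R3 + R4 = 55.33 kΩ appears in parallel with R2.
R2 ‖ (R3+R4) = 2.060 kΩ.
First divider: V_A = V_supply · 2.060/(12.7 + 2.060) = 1.181 V.

V_A ≈ 1.18 V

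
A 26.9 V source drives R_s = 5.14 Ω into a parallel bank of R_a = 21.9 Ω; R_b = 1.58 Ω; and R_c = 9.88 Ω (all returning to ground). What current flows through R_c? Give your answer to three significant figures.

Equivalent of the parallel group: R_p = 1.282 Ω.
Node voltage V_A = V_in · R_p/(R_s + R_p) = 26.9 × 0.1997 = 5.371 V.
I(R_c) = V_A / R_c = 5.371/9.88 = 0.5437 A.

I ≈ 0.544 A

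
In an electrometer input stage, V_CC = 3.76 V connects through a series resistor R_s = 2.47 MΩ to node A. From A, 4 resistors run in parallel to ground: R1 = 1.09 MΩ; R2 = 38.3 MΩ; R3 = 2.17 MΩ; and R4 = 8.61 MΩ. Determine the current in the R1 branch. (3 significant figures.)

Parallel bank: R_p = 1/(1/1.09 + 1/38.3 + 1/2.17 + 1/8.61) = 0.6577 MΩ.
V_A by voltage divider: V_A = 3.76 × 0.6577/(2.47 + 0.6577) = 0.7906 V.
I(R1) = V_A / R1 = 0.7906/1.09 = 0.7254 µA.

I ≈ 0.725 µA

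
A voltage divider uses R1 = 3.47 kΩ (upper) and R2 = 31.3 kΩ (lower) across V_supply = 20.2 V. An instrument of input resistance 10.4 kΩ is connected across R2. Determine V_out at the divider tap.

First combine the lower leg with the load: R2 ‖ R_L = 7.806 kΩ.
Then V_out = V_supply · R2'/(R1 + R2') = 20.2 × 7.806/11.28 = 13.98 V.

V_out ≈ 14.0 V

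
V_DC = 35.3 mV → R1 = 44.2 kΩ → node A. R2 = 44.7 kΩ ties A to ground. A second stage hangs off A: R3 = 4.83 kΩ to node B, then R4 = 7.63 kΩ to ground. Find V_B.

V_B ≈ 3.90 mV

The second stage (R3 + R4 = 12.46 kΩ) loads node A in parallel with R2.
R2 ‖ (R3+R4) = 9.744 kΩ.
So V_A = 35.3 × 0.1806 = 6.376 mV.
V_B = V_A × 0.6124 = 3.905 mV.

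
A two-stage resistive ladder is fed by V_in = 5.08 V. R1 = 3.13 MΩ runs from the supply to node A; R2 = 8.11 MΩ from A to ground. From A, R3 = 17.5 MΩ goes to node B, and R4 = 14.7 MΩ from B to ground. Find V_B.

V_B ≈ 1.56 V

The second stage (R3 + R4 = 32.20 MΩ) loads node A in parallel with R2.
Effective lower resistance at A: R2 ‖ 32.20 = 6.478 MΩ.
So V_A = 5.08 × 0.6742 = 3.425 V.
Then the unloaded second divider: V_B = V_A × R4/(R3+R4) = 3.425 × 0.4565 = 1.564 V.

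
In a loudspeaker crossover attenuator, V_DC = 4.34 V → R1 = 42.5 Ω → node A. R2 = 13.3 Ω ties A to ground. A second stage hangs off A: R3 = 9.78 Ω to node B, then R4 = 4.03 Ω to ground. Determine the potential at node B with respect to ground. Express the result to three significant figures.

V_B ≈ 0.174 V

The second stage (R3 + R4 = 13.81 Ω) loads node A in parallel with R2.
R2 ‖ (R3+R4) = 6.775 Ω.
V_A = 4.34 × 6.775/(42.5 + 6.775) = 0.5967 V.
Then the unloaded second divider: V_B = V_A × R4/(R3+R4) = 0.5967 × 0.2918 = 0.1741 V.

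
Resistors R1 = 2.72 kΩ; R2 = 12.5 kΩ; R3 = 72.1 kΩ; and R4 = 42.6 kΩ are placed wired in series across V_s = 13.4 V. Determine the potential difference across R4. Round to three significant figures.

V ≈ 4.39 V

Total series resistance ΣR = 2.72 + 12.5 + 72.1 + 42.6 = 129.9 kΩ.
By the voltage-divider rule, V = 13.4 × 42.60/129.9 = 4.394 V.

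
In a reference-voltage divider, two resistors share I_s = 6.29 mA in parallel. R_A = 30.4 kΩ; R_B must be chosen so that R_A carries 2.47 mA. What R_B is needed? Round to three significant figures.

R_B ≈ 19.7 kΩ

The fraction through R_A equals R_B/(R_A+R_B).
With f = 0.3927, R_B = R_A · f/(1−f) = 30.4 × 0.6466 = 19.66 kΩ.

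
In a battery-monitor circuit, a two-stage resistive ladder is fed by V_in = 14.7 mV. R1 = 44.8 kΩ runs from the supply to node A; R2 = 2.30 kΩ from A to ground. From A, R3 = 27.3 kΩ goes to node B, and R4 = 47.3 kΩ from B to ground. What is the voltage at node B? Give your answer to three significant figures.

Node A sees R2 in parallel with the series input of stage 2, R3 + R4 = 74.60 kΩ.
R2 ‖ (R3+R4) = 2.231 kΩ.
So V_A = 14.7 × 0.04744 = 0.6974 mV.
Stage 2 is unloaded, so V_B = V_A · R4/(R3+R4) = 0.6974 × 47.3/74.60 = 0.4422 mV.

V_B ≈ 0.442 mV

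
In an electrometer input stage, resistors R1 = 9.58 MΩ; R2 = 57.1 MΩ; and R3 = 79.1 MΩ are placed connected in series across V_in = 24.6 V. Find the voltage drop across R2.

V ≈ 9.64 V

ΣR = 9.58 + 57.1 + 79.1 = 145.8 MΩ.
By the voltage-divider rule, V = 24.6 × 57.10/145.8 = 9.635 V.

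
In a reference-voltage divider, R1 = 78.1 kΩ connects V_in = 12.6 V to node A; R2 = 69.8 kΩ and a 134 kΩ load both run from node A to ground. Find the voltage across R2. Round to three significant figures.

First combine the lower leg with the load: R2 ‖ R_L = 45.89 kΩ.
Then V_out = V_in · R2'/(R1 + R2') = 12.6 × 45.89/124.0 = 4.664 V.

V_out ≈ 4.66 V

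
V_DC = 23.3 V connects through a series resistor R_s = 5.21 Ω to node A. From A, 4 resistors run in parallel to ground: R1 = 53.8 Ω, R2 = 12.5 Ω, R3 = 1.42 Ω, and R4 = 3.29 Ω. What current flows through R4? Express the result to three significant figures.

Combine the parallel branches: R_p = (1/53.8 + 1/12.5 + 1/1.42 + 1/3.29)⁻¹ = 0.9035 Ω.
V_A by voltage divider: V_A = 23.3 × 0.9035/(5.21 + 0.9035) = 3.444 V.
I(R4) = V_A / R4 = 3.444/3.29 = 1.047 A.

I ≈ 1.05 A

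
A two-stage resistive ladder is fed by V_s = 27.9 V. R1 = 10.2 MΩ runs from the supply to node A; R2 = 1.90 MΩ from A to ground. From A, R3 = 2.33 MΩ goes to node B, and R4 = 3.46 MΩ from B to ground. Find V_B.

The second stage (R3 + R4 = 5.790 MΩ) loads node A in parallel with R2.
Effective lower resistance at A: R2 ‖ 5.790 = 1.431 MΩ.
So V_A = 27.9 × 0.1230 = 3.432 V.
V_B = V_A × 0.5976 = 2.051 V.

V_B ≈ 2.05 V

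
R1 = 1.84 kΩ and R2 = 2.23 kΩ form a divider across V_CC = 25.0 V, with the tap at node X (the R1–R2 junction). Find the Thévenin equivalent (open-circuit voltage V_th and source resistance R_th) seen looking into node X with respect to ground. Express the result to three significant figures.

With X open, the divider is unloaded: V_th = 25.0 × 2.23/4.070 = 13.70 V.
Looking into X with the source shorted: R_th = R1·R2/(R1+R2) = 1.840 × 2.23/4.070 = 1.008 kΩ.

V_th ≈ 13.7 V, R_th ≈ 1.01 kΩ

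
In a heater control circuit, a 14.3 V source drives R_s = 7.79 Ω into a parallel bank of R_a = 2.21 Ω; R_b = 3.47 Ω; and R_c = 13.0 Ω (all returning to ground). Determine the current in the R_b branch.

Combine the parallel branches: R_p = (1/2.21 + 1/3.47 + 1/13.0)⁻¹ = 1.223 Ω.
V_A = 14.3 × 1.223/9.013 = 1.941 V.
I(R_b) = V_A / R_b = 1.941/3.47 = 0.5592 A.

I ≈ 0.559 A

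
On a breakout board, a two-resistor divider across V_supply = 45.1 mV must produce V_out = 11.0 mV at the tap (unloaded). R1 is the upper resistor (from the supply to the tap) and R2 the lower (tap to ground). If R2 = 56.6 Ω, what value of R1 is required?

Required fraction k = V_out/V_supply = 0.2439.
Rearranging, R1 = R2·(1−k)/k = 56.6 × 3.100 = 175.5 Ω.

R1 ≈ 175 Ω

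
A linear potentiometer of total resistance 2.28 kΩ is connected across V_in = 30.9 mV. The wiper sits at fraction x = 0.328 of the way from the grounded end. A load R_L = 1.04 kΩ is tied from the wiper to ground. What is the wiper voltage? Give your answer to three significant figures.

V_out ≈ 6.83 mV

Split the track: R_lower = x·R_p = 0.7478 kΩ, R_upper = (1−x)·R_p = 1.532 kΩ.
R_L loads the lower segment: effective lower R = 0.4350 kΩ.
Loaded-divider output: V_out = 30.9 × 0.2211 = 6.833 mV.
(Unloaded: V_out = x·V_in = 10.1 mV.)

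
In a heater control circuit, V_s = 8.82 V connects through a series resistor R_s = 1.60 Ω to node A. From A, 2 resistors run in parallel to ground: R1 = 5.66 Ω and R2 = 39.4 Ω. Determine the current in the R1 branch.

Equivalent of the parallel group: R_p = 4.949 Ω.
V_A = 8.82 × 4.949/6.549 = 6.665 V.
I(R1) = V_A / R1 = 6.665/5.66 = 1.178 A.
(Check via current divider: I_total = 1.347 A; share G_k/ΣG = 0.8744 → same result.)

I ≈ 1.18 A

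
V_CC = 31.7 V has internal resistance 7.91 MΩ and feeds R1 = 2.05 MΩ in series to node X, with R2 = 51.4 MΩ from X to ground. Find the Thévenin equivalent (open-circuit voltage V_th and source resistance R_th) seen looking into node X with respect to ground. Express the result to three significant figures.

V_th ≈ 26.6 V, R_th ≈ 8.34 MΩ

R1' = 7.91 + 2.05 = 9.960 MΩ (source resistance + R1).
With X open, the divider is unloaded: V_th = 31.7 × 51.4/61.36 = 26.55 V.
Looking into X with the source shorted: R_th = R1'·R2/(R1'+R2) = 9.960 × 51.4/61.36 = 8.343 MΩ.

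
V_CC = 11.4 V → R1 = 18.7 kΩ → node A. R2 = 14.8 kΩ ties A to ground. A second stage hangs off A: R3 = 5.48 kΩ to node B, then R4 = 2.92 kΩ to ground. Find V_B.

Node A sees R2 in parallel with the series input of stage 2, R3 + R4 = 8.400 kΩ.
R2 ‖ (R3+R4) = 5.359 kΩ.
First divider: V_A = V_CC · 5.359/(18.7 + 5.359) = 2.539 V.
V_B = V_A × 0.3476 = 0.8827 V.

V_B ≈ 0.883 V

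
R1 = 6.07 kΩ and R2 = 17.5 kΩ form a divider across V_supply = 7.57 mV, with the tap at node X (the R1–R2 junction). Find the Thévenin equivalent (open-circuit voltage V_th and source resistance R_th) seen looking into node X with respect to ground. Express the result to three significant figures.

Open-circuit (no load on X): V_th = V_supply · R2/(R1 + R2) = 7.57 × 17.5/(6.070 + 17.5) = 5.620 mV.
Looking into X with the source shorted: R_th = R1·R2/(R1+R2) = 6.070 × 17.5/23.57 = 4.507 kΩ.

V_th ≈ 5.62 mV, R_th ≈ 4.51 kΩ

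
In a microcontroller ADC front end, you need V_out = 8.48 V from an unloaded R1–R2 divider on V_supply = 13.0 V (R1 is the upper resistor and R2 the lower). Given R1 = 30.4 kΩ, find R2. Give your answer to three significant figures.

V_out/V_supply = R2/(R1+R2) = 0.6523.
So R2 = R1 · V_out/(V_supply − V_out) = 30.4 × 8.48/(13.0 − 8.48) = 30.4 × 1.876 = 57.03 kΩ.

R2 ≈ 57.0 kΩ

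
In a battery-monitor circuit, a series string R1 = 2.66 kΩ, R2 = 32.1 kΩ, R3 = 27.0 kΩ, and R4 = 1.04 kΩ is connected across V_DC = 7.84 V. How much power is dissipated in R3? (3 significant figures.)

P ≈ 0.421 mW

Series current I = V_DC/ΣR = 7.84/62.80 = 0.1248 mA.
V(R3) = I·R = 3.371 V; P = V·I = 3.371 × 0.1248 = 0.4208 mW.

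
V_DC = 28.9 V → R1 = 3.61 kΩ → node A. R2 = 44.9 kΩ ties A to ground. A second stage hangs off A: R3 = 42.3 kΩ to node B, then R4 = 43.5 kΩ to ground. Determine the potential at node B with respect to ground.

The second stage (R3 + R4 = 85.80 kΩ) loads node A in parallel with R2.
Effective lower resistance at A: R2 ‖ 85.80 = 29.48 kΩ.
So V_A = 28.9 × 0.8909 = 25.75 V.
V_B = V_A × 0.5070 = 13.05 V.

V_B ≈ 13.1 V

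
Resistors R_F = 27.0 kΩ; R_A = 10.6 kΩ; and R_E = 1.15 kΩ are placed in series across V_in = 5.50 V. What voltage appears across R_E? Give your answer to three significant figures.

Series total: ΣR = 27.0 + 10.6 + 1.15 = 38.75 kΩ.
Voltage divider: V = V_in · (1.150 / 38.75) = 5.50 × 0.02968 = 0.1632 V.

V ≈ 0.163 V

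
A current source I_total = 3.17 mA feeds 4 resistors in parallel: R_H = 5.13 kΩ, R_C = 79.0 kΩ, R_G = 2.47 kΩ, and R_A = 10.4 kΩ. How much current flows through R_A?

I ≈ 0.430 mA

Total conductance ΣG = 1/5.13 + 1/79.0 + 1/2.47 + 1/10.4 = 0.7086 (units of 1/kΩ).
Current divider: I(R_A) = I_total · G_k/ΣG = 3.17 × (0.09615/0.7086) = 3.17 × 0.1357 = 0.4302 mA.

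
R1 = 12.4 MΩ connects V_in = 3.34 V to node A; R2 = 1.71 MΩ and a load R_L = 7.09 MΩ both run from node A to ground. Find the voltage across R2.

The load sits in parallel with R2, giving an effective lower resistance R2' = R2·R_L/(R2+R_L) = 1.378 MΩ.
Then V_out = V_in · R2'/(R1 + R2') = 3.34 × 1.378/13.78 = 0.3340 V.
(Unloaded it would be 0.405 V; the load pulls it down.)

V_out ≈ 0.334 V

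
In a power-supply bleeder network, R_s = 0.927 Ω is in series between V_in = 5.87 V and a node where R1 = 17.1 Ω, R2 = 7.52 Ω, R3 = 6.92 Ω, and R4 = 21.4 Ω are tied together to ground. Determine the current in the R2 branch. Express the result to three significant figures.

Equivalent of the parallel group: R_p = 2.613 Ω.
V_A = 5.87 × 2.613/3.540 = 4.333 V.
I(R2) = V_A / R2 = 4.333/7.52 = 0.5762 A.

I ≈ 0.576 A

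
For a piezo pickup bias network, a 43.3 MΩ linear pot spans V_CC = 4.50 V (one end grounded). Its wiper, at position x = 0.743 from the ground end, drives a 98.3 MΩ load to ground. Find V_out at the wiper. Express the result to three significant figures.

V_out ≈ 3.08 V

The pot divides into 11.13 MΩ above the wiper and 32.17 MΩ below.
(x·R_p) ‖ R_L = 24.24 MΩ.
Then V_out = V_CC · 24.24/(11.13 + 24.24) = 3.084 V.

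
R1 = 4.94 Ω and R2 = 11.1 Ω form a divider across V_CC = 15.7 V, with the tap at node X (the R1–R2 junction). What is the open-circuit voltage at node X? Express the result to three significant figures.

V_th ≈ 10.9 V

With X open, the divider is unloaded: V_th = 15.7 × 11.1/16.04 = 10.86 V.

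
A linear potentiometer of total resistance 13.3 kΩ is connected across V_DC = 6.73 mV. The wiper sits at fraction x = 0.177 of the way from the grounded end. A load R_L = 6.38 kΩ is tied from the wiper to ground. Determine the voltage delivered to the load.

V_out ≈ 0.914 mV

Lower segment x·R_p = 2.354 kΩ; upper segment (1−x)·R_p = 10.95 kΩ.
R_L loads the lower segment: effective lower R = 1.720 kΩ.
Then V_out = V_DC · 1.720/(10.95 + 1.720) = 0.9137 mV.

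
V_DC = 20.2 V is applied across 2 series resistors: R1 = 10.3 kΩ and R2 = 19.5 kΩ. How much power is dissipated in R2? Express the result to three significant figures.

ΣR = 29.80 kΩ → I = 20.2/29.80 = 0.6779 mA.
V(R2) = I·R = 13.22 V; P = V·I = 13.22 × 0.6779 = 8.960 mW.

P ≈ 8.96 mW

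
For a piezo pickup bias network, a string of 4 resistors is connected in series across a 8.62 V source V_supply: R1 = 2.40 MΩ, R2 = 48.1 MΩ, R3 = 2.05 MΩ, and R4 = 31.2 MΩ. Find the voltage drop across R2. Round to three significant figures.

Series total: ΣR = 2.40 + 48.1 + 2.05 + 31.2 = 83.75 MΩ.
Voltage divider: V = V_supply · (48.10 / 83.75) = 8.62 × 0.5743 = 4.951 V.

V ≈ 4.95 V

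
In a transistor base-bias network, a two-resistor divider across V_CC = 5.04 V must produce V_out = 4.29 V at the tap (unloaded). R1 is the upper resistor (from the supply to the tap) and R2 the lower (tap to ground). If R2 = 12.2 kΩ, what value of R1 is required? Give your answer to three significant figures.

R1 ≈ 2.13 kΩ

Required fraction k = V_out/V_CC = 0.8512.
R1 = R2·(1/k − 1) = 12.2 × 0.1748 = 2.133 kΩ.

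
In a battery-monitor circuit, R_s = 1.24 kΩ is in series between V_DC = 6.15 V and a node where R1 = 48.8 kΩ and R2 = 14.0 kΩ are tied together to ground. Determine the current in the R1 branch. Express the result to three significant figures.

Combine the parallel branches: R_p = (1/48.8 + 1/14.0)⁻¹ = 10.88 kΩ.
V_A by voltage divider: V_A = 6.15 × 10.88/(1.24 + 10.88) = 5.521 V.
I(R1) = V_A / R1 = 5.521/48.8 = 0.1131 mA.
(Equivalently: I_total = 0.5075 mA, then current-divider fraction G_k/ΣG = 0.2229.)

I ≈ 0.113 mA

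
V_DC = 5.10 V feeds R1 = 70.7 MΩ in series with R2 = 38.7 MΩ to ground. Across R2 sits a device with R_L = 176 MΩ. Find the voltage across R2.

V_out ≈ 1.58 V

R2 ‖ R_L = (38.7 × 176)/(38.7 + 176) = 31.72 MΩ.
Now apply the divider: V_out = 5.10 × 0.3097 = 1.580 V.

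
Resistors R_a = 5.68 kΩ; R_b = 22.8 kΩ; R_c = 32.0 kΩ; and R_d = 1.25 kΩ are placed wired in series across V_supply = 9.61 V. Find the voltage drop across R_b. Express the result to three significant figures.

V ≈ 3.55 V

Total series resistance ΣR = 5.68 + 22.8 + 32.0 + 1.25 = 61.73 kΩ.
Voltage divider: V = V_supply · (22.80 / 61.73) = 9.61 × 0.3694 = 3.549 V.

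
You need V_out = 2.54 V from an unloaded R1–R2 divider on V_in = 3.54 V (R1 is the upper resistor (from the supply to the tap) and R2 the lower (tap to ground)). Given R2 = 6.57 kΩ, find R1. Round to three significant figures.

R1 ≈ 2.59 kΩ

V_out/V_in = R2/(R1+R2) = 0.7175.
So R1 = R2 · (V_in/V_out − 1) = 6.57 × (3.54/2.54 − 1) = 6.57 × 0.3937 = 2.587 kΩ.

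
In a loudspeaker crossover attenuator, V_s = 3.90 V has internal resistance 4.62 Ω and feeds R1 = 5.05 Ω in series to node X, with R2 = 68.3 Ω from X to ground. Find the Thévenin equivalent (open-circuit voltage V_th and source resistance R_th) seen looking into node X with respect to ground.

R1' = 4.62 + 5.05 = 9.670 Ω (source resistance + R1).
Open-circuit (no load on X): V_th = V_s · R2/(R1' + R2) = 3.90 × 68.3/(9.670 + 68.3) = 3.416 V.
Zeroing V_s shorts the top of R1' to ground, so R_th = R1' ‖ R2 = 8.471 Ω.

V_th ≈ 3.42 V, R_th ≈ 8.47 Ω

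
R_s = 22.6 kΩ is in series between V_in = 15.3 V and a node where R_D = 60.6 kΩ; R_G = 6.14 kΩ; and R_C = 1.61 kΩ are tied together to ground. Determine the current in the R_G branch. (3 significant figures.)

Parallel bank: R_p = 1/(1/60.6 + 1/6.14 + 1/1.61) = 1.249 kΩ.
V_A by voltage divider: V_A = 15.3 × 1.249/(22.6 + 1.249) = 0.8014 V.
I(R_G) = V_A / R_G = 0.8014/6.14 = 0.1305 mA.
(Check via current divider: I_total = 0.6415 mA; share G_k/ΣG = 0.2035 → same result.)

I ≈ 0.131 mA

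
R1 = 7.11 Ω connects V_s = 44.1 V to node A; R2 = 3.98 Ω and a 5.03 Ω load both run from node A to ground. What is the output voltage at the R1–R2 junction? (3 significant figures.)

First combine the lower leg with the load: R2 ‖ R_L = 2.222 Ω.
Voltage divider with the loaded lower leg: V_out = 44.1 × 2.222/(7.11 + 2.222) = 44.1 × 0.2381 = 10.50 V.
(Unloaded it would be 15.8 V; the load pulls it down.)

V_out ≈ 10.5 V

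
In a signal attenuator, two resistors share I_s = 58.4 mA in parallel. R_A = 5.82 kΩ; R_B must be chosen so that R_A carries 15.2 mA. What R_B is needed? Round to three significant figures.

In a two-way split, I_A/I_s = R_B/(R_A + R_B).
With f = 0.2603, R_B = R_A · f/(1−f) = 5.82 × 0.3519 = 2.048 kΩ.

R_B ≈ 2.05 kΩ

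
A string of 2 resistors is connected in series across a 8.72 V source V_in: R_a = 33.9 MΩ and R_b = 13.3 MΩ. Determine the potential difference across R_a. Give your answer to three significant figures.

Series total: ΣR = 33.9 + 13.3 = 47.20 MΩ.
By the voltage-divider rule, V = 8.72 × 33.90/47.20 = 6.263 V.

V ≈ 6.26 V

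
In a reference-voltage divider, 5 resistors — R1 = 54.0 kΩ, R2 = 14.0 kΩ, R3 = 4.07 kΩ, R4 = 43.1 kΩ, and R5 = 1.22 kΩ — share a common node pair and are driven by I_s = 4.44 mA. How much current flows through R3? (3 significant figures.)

I ≈ 0.926 mA

ΣG = 1/54.0 + 1/14.0 + 1/4.07 + 1/43.1 + 1/1.22 = 1.179.
Current divider: I(R3) = I_s · G_k/ΣG = 4.44 × (0.2457/1.179) = 4.44 × 0.2085 = 0.9257 mA.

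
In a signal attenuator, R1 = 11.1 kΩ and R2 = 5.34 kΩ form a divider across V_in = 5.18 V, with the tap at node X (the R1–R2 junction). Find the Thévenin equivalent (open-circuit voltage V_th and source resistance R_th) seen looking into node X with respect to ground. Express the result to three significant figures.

With X open, the divider is unloaded: V_th = 5.18 × 5.34/16.44 = 1.683 V.
With V_in suppressed (replaced by a short), R_th = R1 ‖ R2 = (11.10 × 5.34)/(11.10 + 5.34) = 3.605 kΩ.

V_th ≈ 1.68 V, R_th ≈ 3.61 kΩ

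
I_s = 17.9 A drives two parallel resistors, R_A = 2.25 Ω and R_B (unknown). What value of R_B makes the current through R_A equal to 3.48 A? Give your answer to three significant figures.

The fraction through R_A equals R_B/(R_A+R_B).
With f = 0.1944, R_B = R_A · f/(1−f) = 2.25 × 0.2413 = 0.5430 Ω.

R_B ≈ 0.543 Ω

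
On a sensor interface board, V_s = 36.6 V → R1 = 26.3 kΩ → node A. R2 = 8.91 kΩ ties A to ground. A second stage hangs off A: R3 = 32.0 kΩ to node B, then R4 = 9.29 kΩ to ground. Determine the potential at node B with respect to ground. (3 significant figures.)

V_B ≈ 1.79 V

The second stage (R3 + R4 = 41.29 kΩ) loads node A in parallel with R2.
R2 ‖ (R3+R4) = 7.329 kΩ.
So V_A = 36.6 × 0.2179 = 7.976 V.
Then the unloaded second divider: V_B = V_A × R4/(R3+R4) = 7.976 × 0.2250 = 1.795 V.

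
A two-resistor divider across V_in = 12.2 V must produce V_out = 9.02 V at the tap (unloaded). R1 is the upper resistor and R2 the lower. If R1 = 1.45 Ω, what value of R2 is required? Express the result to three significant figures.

R2 ≈ 4.11 Ω

Required fraction k = V_out/V_in = 0.7393.
Rearranging, R2 = R1·k/(1−k) = 1.45 × 2.836 = 4.113 Ω.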